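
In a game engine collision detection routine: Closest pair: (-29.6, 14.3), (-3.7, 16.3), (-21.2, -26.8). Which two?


d(P0,P1) = 25.9771, d(P0,P2) = 41.9496, d(P1,P2) = 46.5173
Closest: P0 and P1

Closest pair: (-29.6, 14.3) and (-3.7, 16.3), distance = 25.9771


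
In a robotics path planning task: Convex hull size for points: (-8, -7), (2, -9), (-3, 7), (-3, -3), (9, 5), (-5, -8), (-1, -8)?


Convex hull vertices (CCW): (-8, -7), (-5, -8), (2, -9), (9, 5), (-3, 7)
Count = 5

5


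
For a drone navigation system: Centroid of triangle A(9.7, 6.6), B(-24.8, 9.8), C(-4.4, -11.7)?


Centroid = ((x_A+x_B+x_C)/3, (y_A+y_B+y_C)/3)
= ((9.7+(-24.8)+(-4.4))/3, (6.6+9.8+(-11.7))/3)
= (-6.5, 1.5667)

(-6.5, 1.5667)


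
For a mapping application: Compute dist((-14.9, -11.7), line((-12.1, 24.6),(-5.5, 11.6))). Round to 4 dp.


|cross product| = 275.98
|line direction| = sqrt(212.56) = 14.5794
Distance = 275.98/sqrt(212.56) = 18.9294

18.9294


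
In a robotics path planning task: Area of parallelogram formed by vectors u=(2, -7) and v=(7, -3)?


|u x v| = |2*(-3) - (-7)*7|
= |(-6) - (-49)| = 43

43


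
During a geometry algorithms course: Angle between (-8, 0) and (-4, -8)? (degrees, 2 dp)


u.v = 32, |u| = sqrt(64) = 8, |v| = sqrt(80) = 8.9443
cos(theta) = u.v/(|u||v|) = 32/sqrt(5120) = 0.447214
theta = acos(0.447214) = 63.43 degrees

63.43 degrees


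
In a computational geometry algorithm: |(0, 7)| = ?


|u| = sqrt(0^2 + 7^2) = sqrt(49) = 7

7


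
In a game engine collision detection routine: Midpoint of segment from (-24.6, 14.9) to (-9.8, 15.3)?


M = (((-24.6)+(-9.8))/2, (14.9+15.3)/2)
= (-17.2, 15.1)

(-17.2, 15.1)


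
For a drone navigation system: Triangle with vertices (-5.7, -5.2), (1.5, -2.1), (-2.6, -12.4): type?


Side lengths squared: AB^2=61.45, BC^2=122.9, CA^2=61.45
Sorted: [61.45, 61.45, 122.9]
By sides: Isosceles, By angles: Right

Isosceles, Right


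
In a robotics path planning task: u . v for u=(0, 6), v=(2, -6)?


u . v = u_x*v_x + u_y*v_y = 0*2 + 6*(-6)
= 0 + (-36) = -36

-36


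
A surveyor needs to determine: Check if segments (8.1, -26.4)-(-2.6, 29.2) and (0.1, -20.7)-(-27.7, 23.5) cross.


Cross products: d1=-195.14, d2=-1267.88, d3=383.81, d4=1456.55
d1*d2 < 0 and d3*d4 < 0? no

No, they don't intersect


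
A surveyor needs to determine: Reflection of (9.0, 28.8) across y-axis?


Reflection over y-axis: (x,y) -> (-x,y)
(9, 28.8) -> (-9, 28.8)

(-9, 28.8)


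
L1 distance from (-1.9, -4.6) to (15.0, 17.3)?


|(-1.9)-15| + |(-4.6)-17.3| = 16.9 + 21.9 = 38.8

38.8


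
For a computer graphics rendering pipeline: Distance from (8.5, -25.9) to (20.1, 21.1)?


dx=11.6, dy=47
d^2 = 11.6^2 + 47^2 = 2343.56
d = sqrt(2343.56) = 48.4103

48.4103


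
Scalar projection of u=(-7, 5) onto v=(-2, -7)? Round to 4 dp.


u.v = -21, |v| = sqrt(53) = 7.2801
Scalar projection = u.v / |v| = -21 / sqrt(53) = -2.8846

-2.8846


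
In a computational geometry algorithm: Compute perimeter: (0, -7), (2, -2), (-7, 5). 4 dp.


Sides: (0, -7)->(2, -2): sqrt(29) = 5.385165, (2, -2)->(-7, 5): sqrt(130) = 11.401754, (-7, 5)->(0, -7): sqrt(193) = 13.892444
Sum = 30.679363
Perimeter = 30.6794

30.6794


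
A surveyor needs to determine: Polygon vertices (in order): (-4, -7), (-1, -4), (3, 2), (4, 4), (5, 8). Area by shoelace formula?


Shoelace sum: ((-4)*(-4) - (-1)*(-7)) + ((-1)*2 - 3*(-4)) + (3*4 - 4*2) + (4*8 - 5*4) + (5*(-7) - (-4)*8)
= 32
Area = |32|/2 = 16

16


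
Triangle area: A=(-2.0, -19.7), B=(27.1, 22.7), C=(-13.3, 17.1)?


Area = |x_A(y_B-y_C) + x_B(y_C-y_A) + x_C(y_A-y_B)|/2
= |(-11.2) + 997.28 + 563.92|/2
= 1550/2 = 775

775


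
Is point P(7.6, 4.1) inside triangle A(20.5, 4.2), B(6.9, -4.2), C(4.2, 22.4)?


Cross products: AB x AP = -107, BC x BP = -41.03, CA x CP = -236.41
All same sign? yes

Yes, inside


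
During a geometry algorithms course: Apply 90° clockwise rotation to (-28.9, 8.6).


90° CW: (x,y) -> (y, -x)
(-28.9,8.6) -> (8.6, 28.9)

(8.6, 28.9)


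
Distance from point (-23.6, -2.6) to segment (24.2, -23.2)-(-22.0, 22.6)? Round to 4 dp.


Project P onto AB: t = 0.7447 (clamped to [0,1])
Closest point on segment: (-10.2074, 10.9095)
Distance: 19.0228

19.0228


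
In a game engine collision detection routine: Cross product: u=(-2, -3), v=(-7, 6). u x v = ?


u x v = u_x*v_y - u_y*v_x = (-2)*6 - (-3)*(-7)
= (-12) - 21 = -33

-33


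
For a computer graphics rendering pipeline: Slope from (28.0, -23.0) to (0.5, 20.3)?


slope = (y2-y1)/(x2-x1) = (20.3-(-23))/(0.5-28) = 43.3/(-27.5) = -1.5745

-1.5745


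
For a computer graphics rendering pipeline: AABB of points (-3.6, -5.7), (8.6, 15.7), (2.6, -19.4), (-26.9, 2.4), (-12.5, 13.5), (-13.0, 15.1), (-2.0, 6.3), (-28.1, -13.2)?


x range: [-28.1, 8.6]
y range: [-19.4, 15.7]
Bounding box: (-28.1,-19.4) to (8.6,15.7)

(-28.1,-19.4) to (8.6,15.7)


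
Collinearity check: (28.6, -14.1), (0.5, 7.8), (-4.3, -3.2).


Cross product: (0.5-28.6)*((-3.2)-(-14.1)) - (7.8-(-14.1))*((-4.3)-28.6)
= 414.22

No, not collinear


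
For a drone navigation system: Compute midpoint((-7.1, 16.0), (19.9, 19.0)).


M = (((-7.1)+19.9)/2, (16+19)/2)
= (6.4, 17.5)

(6.4, 17.5)


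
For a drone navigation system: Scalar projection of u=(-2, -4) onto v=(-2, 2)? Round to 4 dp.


u.v = -4, |v| = sqrt(8) = 2.8284
Scalar projection = u.v / |v| = -4 / sqrt(8) = -1.4142

-1.4142


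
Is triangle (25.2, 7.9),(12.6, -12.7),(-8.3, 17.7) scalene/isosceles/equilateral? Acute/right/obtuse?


Side lengths squared: AB^2=583.12, BC^2=1360.97, CA^2=1218.29
Sorted: [583.12, 1218.29, 1360.97]
By sides: Scalene, By angles: Acute

Scalene, Acute


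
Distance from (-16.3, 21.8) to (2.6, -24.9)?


dx=18.9, dy=-46.7
d^2 = 18.9^2 + (-46.7)^2 = 2538.1
d = sqrt(2538.1) = 50.3796

50.3796


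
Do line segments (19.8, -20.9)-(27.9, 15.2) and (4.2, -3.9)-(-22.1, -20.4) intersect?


Cross products: d1=704.5, d2=-111.28, d3=700.86, d4=1516.64
d1*d2 < 0 and d3*d4 < 0? no

No, they don't intersect


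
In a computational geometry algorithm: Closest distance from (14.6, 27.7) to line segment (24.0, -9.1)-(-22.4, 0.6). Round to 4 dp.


Project P onto AB: t = 0.353 (clamped to [0,1])
Closest point on segment: (7.6226, -5.6763)
Distance: 34.0978

34.0978


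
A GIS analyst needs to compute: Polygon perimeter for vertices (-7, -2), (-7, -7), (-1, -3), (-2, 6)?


Sides: (-7, -2)->(-7, -7): sqrt(25) = 5, (-7, -7)->(-1, -3): sqrt(52) = 7.211103, (-1, -3)->(-2, 6): sqrt(82) = 9.055385, (-2, 6)->(-7, -2): sqrt(89) = 9.433981
Sum = 30.700469
Perimeter = 30.7005

30.7005


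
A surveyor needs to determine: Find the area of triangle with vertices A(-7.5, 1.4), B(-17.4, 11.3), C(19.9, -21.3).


Area = |x_A(y_B-y_C) + x_B(y_C-y_A) + x_C(y_A-y_B)|/2
= |(-244.5) + 394.98 + (-197.01)|/2
= 46.53/2 = 23.265

23.265


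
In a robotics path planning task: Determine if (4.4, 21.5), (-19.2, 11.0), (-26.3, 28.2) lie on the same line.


Cross product: ((-19.2)-4.4)*(28.2-21.5) - (11-21.5)*((-26.3)-4.4)
= -480.47

No, not collinear


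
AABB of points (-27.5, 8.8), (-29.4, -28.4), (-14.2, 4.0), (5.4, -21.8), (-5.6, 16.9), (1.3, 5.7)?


x range: [-29.4, 5.4]
y range: [-28.4, 16.9]
Bounding box: (-29.4,-28.4) to (5.4,16.9)

(-29.4,-28.4) to (5.4,16.9)


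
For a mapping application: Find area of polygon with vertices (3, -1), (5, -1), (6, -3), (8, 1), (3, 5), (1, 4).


Shoelace sum: (3*(-1) - 5*(-1)) + (5*(-3) - 6*(-1)) + (6*1 - 8*(-3)) + (8*5 - 3*1) + (3*4 - 1*5) + (1*(-1) - 3*4)
= 54
Area = |54|/2 = 27

27


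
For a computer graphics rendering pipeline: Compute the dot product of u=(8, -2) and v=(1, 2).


u . v = u_x*v_x + u_y*v_y = 8*1 + (-2)*2
= 8 + (-4) = 4

4


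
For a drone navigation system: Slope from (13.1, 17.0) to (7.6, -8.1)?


slope = (y2-y1)/(x2-x1) = ((-8.1)-17)/(7.6-13.1) = (-25.1)/(-5.5) = 4.5636

4.5636


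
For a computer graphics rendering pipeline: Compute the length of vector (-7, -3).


|u| = sqrt((-7)^2 + (-3)^2) = sqrt(58) = 7.6158

7.6158


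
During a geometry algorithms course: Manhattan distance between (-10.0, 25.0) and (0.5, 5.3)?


|(-10)-0.5| + |25-5.3| = 10.5 + 19.7 = 30.2

30.2


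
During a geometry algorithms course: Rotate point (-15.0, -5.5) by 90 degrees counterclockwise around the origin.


90° CCW: (x,y) -> (-y, x)
(-15,-5.5) -> (5.5, -15)

(5.5, -15)


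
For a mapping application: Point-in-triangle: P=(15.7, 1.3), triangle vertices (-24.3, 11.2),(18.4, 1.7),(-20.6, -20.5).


Cross products: AB x AP = -42.73, BC x BP = -44.34, CA x CP = -1231.37
All same sign? yes

Yes, inside


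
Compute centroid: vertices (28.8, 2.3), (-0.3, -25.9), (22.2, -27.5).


Centroid = ((x_A+x_B+x_C)/3, (y_A+y_B+y_C)/3)
= ((28.8+(-0.3)+22.2)/3, (2.3+(-25.9)+(-27.5))/3)
= (16.9, -17.0333)

(16.9, -17.0333)


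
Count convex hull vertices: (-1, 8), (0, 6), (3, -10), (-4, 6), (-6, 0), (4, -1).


Convex hull vertices (CCW): (-6, 0), (3, -10), (4, -1), (-1, 8), (-4, 6)
Count = 5

5


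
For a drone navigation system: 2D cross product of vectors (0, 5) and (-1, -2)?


u x v = u_x*v_y - u_y*v_x = 0*(-2) - 5*(-1)
= 0 - (-5) = 5

5


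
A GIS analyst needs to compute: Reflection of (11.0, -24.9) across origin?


Reflection over origin: (x,y) -> (-x,-y)
(11, -24.9) -> (-11, 24.9)

(-11, 24.9)


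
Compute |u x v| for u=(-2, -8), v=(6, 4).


|u x v| = |(-2)*4 - (-8)*6|
= |(-8) - (-48)| = 40

40


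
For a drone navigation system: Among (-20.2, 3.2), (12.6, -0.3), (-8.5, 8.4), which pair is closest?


d(P0,P1) = 32.9862, d(P0,P2) = 12.8035, d(P1,P2) = 22.8232
Closest: P0 and P2

Closest pair: (-20.2, 3.2) and (-8.5, 8.4), distance = 12.8035


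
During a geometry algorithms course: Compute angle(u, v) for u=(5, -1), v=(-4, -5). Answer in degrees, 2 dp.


u.v = -15, |u| = sqrt(26) = 5.099, |v| = sqrt(41) = 6.4031
cos(theta) = u.v/(|u||v|) = -15/sqrt(1066) = -0.459423
theta = acos(-0.459423) = 117.35 degrees

117.35 degrees


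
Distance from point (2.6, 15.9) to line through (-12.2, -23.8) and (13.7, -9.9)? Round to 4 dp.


|cross product| = 822.51
|line direction| = sqrt(864.02) = 29.3942
Distance = 822.51/sqrt(864.02) = 27.982

27.982


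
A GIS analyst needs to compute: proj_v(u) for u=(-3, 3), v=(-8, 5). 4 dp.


u.v = 39, |v| = sqrt(89) = 9.434
Scalar projection = u.v / |v| = 39 / sqrt(89) = 4.134

4.134


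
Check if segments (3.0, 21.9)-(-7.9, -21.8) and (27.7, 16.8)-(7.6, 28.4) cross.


Cross products: d1=184.01, d2=1188.82, d3=1134.98, d4=130.17
d1*d2 < 0 and d3*d4 < 0? no

No, they don't intersect


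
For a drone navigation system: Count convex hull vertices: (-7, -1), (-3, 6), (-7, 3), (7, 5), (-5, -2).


Convex hull vertices (CCW): (-7, -1), (-5, -2), (7, 5), (-3, 6), (-7, 3)
Count = 5

5


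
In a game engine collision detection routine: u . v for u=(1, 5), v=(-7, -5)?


u . v = u_x*v_x + u_y*v_y = 1*(-7) + 5*(-5)
= (-7) + (-25) = -32

-32


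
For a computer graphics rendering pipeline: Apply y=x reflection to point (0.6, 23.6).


Reflection over y=x: (x,y) -> (y,x)
(0.6, 23.6) -> (23.6, 0.6)

(23.6, 0.6)


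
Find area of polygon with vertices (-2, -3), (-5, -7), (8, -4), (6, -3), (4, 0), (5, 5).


Shoelace sum: ((-2)*(-7) - (-5)*(-3)) + ((-5)*(-4) - 8*(-7)) + (8*(-3) - 6*(-4)) + (6*0 - 4*(-3)) + (4*5 - 5*0) + (5*(-3) - (-2)*5)
= 102
Area = |102|/2 = 51

51


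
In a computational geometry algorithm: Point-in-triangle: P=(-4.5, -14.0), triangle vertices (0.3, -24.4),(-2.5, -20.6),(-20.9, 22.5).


Cross products: AB x AP = -10.88, BC x BP = -35.24, CA x CP = -4.64
All same sign? yes

Yes, inside


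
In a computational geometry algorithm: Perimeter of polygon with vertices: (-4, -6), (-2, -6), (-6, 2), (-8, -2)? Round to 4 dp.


Sides: (-4, -6)->(-2, -6): sqrt(4) = 2, (-2, -6)->(-6, 2): sqrt(80) = 8.944272, (-6, 2)->(-8, -2): sqrt(20) = 4.472136, (-8, -2)->(-4, -6): sqrt(32) = 5.656854
Sum = 21.073262
Perimeter = 21.0733

21.0733


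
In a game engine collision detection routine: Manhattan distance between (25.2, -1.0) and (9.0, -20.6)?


|25.2-9| + |(-1)-(-20.6)| = 16.2 + 19.6 = 35.8

35.8


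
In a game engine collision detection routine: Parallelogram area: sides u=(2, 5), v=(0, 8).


|u x v| = |2*8 - 5*0|
= |16 - 0| = 16

16


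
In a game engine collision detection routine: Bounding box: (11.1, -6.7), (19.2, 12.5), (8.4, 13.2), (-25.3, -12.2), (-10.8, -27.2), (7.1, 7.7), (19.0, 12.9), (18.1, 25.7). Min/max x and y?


x range: [-25.3, 19.2]
y range: [-27.2, 25.7]
Bounding box: (-25.3,-27.2) to (19.2,25.7)

(-25.3,-27.2) to (19.2,25.7)


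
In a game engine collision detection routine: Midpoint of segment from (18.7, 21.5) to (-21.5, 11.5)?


M = ((18.7+(-21.5))/2, (21.5+11.5)/2)
= (-1.4, 16.5)

(-1.4, 16.5)


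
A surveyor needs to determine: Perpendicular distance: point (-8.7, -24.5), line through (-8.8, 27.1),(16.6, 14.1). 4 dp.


|cross product| = 1309.34
|line direction| = sqrt(814.16) = 28.5335
Distance = 1309.34/sqrt(814.16) = 45.8878

45.8878


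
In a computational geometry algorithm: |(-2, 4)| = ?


|u| = sqrt((-2)^2 + 4^2) = sqrt(20) = 4.4721

4.4721


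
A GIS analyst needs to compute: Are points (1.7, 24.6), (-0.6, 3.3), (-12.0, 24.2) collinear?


Cross product: ((-0.6)-1.7)*(24.2-24.6) - (3.3-24.6)*((-12)-1.7)
= -290.89

No, not collinear


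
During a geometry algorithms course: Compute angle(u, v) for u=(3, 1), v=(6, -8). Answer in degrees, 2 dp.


u.v = 10, |u| = sqrt(10) = 3.1623, |v| = sqrt(100) = 10
cos(theta) = u.v/(|u||v|) = 10/sqrt(1000) = 0.316228
theta = acos(0.316228) = 71.57 degrees

71.57 degrees


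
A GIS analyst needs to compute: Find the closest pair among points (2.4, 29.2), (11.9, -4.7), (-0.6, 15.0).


d(P0,P1) = 35.206, d(P0,P2) = 14.5134, d(P1,P2) = 23.3311
Closest: P0 and P2

Closest pair: (2.4, 29.2) and (-0.6, 15.0), distance = 14.5134


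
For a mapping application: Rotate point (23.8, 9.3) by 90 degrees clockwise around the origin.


90° CW: (x,y) -> (y, -x)
(23.8,9.3) -> (9.3, -23.8)

(9.3, -23.8)


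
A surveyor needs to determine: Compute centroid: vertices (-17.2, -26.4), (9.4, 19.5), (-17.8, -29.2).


Centroid = ((x_A+x_B+x_C)/3, (y_A+y_B+y_C)/3)
= (((-17.2)+9.4+(-17.8))/3, ((-26.4)+19.5+(-29.2))/3)
= (-8.5333, -12.0333)

(-8.5333, -12.0333)


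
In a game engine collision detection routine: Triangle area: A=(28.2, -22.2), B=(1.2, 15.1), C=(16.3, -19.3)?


Area = |x_A(y_B-y_C) + x_B(y_C-y_A) + x_C(y_A-y_B)|/2
= |970.08 + 3.48 + (-607.99)|/2
= 365.57/2 = 182.785

182.785


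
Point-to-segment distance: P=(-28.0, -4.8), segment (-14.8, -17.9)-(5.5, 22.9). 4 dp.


Project P onto AB: t = 0.1283 (clamped to [0,1])
Closest point on segment: (-12.1948, -12.6639)
Distance: 17.6535

17.6535


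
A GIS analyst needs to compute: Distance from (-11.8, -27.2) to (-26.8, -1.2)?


dx=-15, dy=26
d^2 = (-15)^2 + 26^2 = 901
d = sqrt(901) = 30.0167

30.0167


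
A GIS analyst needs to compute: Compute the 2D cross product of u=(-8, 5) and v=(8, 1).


u x v = u_x*v_y - u_y*v_x = (-8)*1 - 5*8
= (-8) - 40 = -48

-48


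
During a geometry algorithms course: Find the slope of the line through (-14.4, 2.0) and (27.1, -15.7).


slope = (y2-y1)/(x2-x1) = ((-15.7)-2)/(27.1-(-14.4)) = (-17.7)/41.5 = -0.4265

-0.4265


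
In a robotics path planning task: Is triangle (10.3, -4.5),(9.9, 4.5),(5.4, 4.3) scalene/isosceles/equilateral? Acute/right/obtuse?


Side lengths squared: AB^2=81.16, BC^2=20.29, CA^2=101.45
Sorted: [20.29, 81.16, 101.45]
By sides: Scalene, By angles: Right

Scalene, Right


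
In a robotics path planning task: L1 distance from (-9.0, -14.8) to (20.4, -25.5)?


|(-9)-20.4| + |(-14.8)-(-25.5)| = 29.4 + 10.7 = 40.1

40.1


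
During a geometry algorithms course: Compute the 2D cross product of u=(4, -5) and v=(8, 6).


u x v = u_x*v_y - u_y*v_x = 4*6 - (-5)*8
= 24 - (-40) = 64

64


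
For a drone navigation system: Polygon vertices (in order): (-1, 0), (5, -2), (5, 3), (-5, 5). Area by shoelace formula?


Shoelace sum: ((-1)*(-2) - 5*0) + (5*3 - 5*(-2)) + (5*5 - (-5)*3) + ((-5)*0 - (-1)*5)
= 72
Area = |72|/2 = 36

36


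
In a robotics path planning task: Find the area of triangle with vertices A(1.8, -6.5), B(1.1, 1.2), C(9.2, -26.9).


Area = |x_A(y_B-y_C) + x_B(y_C-y_A) + x_C(y_A-y_B)|/2
= |50.58 + (-22.44) + (-70.84)|/2
= 42.7/2 = 21.35

21.35


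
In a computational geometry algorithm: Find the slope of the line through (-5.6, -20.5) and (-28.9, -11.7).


slope = (y2-y1)/(x2-x1) = ((-11.7)-(-20.5))/((-28.9)-(-5.6)) = 8.8/(-23.3) = -0.3777

-0.3777


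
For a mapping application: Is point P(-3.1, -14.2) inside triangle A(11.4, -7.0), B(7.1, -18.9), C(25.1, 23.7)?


Cross products: AB x AP = -141.59, BC x BP = 519.12, CA x CP = -346.51
All same sign? no

No, outside


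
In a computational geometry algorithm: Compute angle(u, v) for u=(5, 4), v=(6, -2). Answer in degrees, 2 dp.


u.v = 22, |u| = sqrt(41) = 6.4031, |v| = sqrt(40) = 6.3246
cos(theta) = u.v/(|u||v|) = 22/sqrt(1640) = 0.543251
theta = acos(0.543251) = 57.09 degrees

57.09 degrees


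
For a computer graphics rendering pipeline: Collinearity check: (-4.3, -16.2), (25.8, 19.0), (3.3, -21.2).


Cross product: (25.8-(-4.3))*((-21.2)-(-16.2)) - (19-(-16.2))*(3.3-(-4.3))
= -418.02

No, not collinear


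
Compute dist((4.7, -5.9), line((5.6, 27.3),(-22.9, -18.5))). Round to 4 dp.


|cross product| = 904.98
|line direction| = sqrt(2909.89) = 53.9434
Distance = 904.98/sqrt(2909.89) = 16.7765

16.7765


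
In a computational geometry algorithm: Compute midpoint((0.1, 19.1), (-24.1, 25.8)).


M = ((0.1+(-24.1))/2, (19.1+25.8)/2)
= (-12, 22.45)

(-12, 22.45)


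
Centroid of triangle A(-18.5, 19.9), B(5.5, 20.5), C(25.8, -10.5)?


Centroid = ((x_A+x_B+x_C)/3, (y_A+y_B+y_C)/3)
= (((-18.5)+5.5+25.8)/3, (19.9+20.5+(-10.5))/3)
= (4.2667, 9.9667)

(4.2667, 9.9667)


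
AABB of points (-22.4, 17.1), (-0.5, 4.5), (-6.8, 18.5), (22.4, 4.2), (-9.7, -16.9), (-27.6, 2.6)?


x range: [-27.6, 22.4]
y range: [-16.9, 18.5]
Bounding box: (-27.6,-16.9) to (22.4,18.5)

(-27.6,-16.9) to (22.4,18.5)


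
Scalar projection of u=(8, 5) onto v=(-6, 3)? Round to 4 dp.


u.v = -33, |v| = sqrt(45) = 6.7082
Scalar projection = u.v / |v| = -33 / sqrt(45) = -4.9193

-4.9193


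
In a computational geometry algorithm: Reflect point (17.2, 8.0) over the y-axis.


Reflection over y-axis: (x,y) -> (-x,y)
(17.2, 8) -> (-17.2, 8)

(-17.2, 8)


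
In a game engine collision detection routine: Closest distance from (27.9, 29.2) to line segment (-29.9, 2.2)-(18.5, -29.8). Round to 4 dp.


Project P onto AB: t = 0.5743 (clamped to [0,1])
Closest point on segment: (-2.1024, -16.1786)
Distance: 54.4

54.4


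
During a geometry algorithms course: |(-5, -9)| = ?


|u| = sqrt((-5)^2 + (-9)^2) = sqrt(106) = 10.2956

10.2956


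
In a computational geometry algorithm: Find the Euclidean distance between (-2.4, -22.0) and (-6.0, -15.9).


dx=-3.6, dy=6.1
d^2 = (-3.6)^2 + 6.1^2 = 50.17
d = sqrt(50.17) = 7.0831

7.0831


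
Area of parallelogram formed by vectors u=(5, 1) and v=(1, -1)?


|u x v| = |5*(-1) - 1*1|
= |(-5) - 1| = 6

6


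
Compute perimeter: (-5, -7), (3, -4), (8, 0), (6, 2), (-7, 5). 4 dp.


Sides: (-5, -7)->(3, -4): sqrt(73) = 8.544004, (3, -4)->(8, 0): sqrt(41) = 6.403124, (8, 0)->(6, 2): sqrt(8) = 2.828427, (6, 2)->(-7, 5): sqrt(178) = 13.341664, (-7, 5)->(-5, -7): sqrt(148) = 12.165525
Sum = 43.282744
Perimeter = 43.2827

43.2827


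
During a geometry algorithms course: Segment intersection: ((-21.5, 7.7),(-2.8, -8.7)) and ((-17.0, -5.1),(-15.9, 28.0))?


Cross products: d1=163.03, d2=-473.98, d3=-165.56, d4=471.45
d1*d2 < 0 and d3*d4 < 0? yes

Yes, they intersect


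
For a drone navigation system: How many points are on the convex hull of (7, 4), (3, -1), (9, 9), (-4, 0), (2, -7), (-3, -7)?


Convex hull vertices (CCW): (-4, 0), (-3, -7), (2, -7), (7, 4), (9, 9)
Count = 5

5


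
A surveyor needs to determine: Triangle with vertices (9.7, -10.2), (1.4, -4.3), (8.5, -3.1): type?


Side lengths squared: AB^2=103.7, BC^2=51.85, CA^2=51.85
Sorted: [51.85, 51.85, 103.7]
By sides: Isosceles, By angles: Right

Isosceles, Right


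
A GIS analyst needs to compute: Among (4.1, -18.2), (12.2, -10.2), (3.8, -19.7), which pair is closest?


d(P0,P1) = 11.3846, d(P0,P2) = 1.5297, d(P1,P2) = 12.6811
Closest: P0 and P2

Closest pair: (4.1, -18.2) and (3.8, -19.7), distance = 1.5297


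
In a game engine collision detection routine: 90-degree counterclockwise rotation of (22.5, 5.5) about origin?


90° CCW: (x,y) -> (-y, x)
(22.5,5.5) -> (-5.5, 22.5)

(-5.5, 22.5)


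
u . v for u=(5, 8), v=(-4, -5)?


u . v = u_x*v_x + u_y*v_y = 5*(-4) + 8*(-5)
= (-20) + (-40) = -60

-60


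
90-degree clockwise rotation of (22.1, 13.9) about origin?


90° CW: (x,y) -> (y, -x)
(22.1,13.9) -> (13.9, -22.1)

(13.9, -22.1)


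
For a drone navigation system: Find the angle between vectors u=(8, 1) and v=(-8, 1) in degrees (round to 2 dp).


u.v = -63, |u| = sqrt(65) = 8.0623, |v| = sqrt(65) = 8.0623
cos(theta) = u.v/(|u||v|) = -63/sqrt(4225) = -0.969231
theta = acos(-0.969231) = 165.75 degrees

165.75 degrees


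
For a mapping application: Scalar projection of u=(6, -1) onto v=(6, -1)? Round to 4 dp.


u.v = 37, |v| = sqrt(37) = 6.0828
Scalar projection = u.v / |v| = 37 / sqrt(37) = 6.0828

6.0828


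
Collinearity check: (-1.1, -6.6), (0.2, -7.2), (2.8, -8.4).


Cross product: (0.2-(-1.1))*((-8.4)-(-6.6)) - ((-7.2)-(-6.6))*(2.8-(-1.1))
= 0

Yes, collinear


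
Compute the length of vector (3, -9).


|u| = sqrt(3^2 + (-9)^2) = sqrt(90) = 9.4868

9.4868


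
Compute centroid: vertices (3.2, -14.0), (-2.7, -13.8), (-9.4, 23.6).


Centroid = ((x_A+x_B+x_C)/3, (y_A+y_B+y_C)/3)
= ((3.2+(-2.7)+(-9.4))/3, ((-14)+(-13.8)+23.6)/3)
= (-2.9667, -1.4)

(-2.9667, -1.4)


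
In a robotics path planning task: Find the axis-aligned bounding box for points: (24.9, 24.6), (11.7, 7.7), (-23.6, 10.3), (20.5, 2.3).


x range: [-23.6, 24.9]
y range: [2.3, 24.6]
Bounding box: (-23.6,2.3) to (24.9,24.6)

(-23.6,2.3) to (24.9,24.6)


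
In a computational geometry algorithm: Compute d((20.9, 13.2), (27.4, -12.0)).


dx=6.5, dy=-25.2
d^2 = 6.5^2 + (-25.2)^2 = 677.29
d = sqrt(677.29) = 26.0248

26.0248


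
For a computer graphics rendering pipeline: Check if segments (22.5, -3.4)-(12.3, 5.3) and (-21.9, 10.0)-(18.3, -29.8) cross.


Cross products: d1=1228.44, d2=1172.22, d3=249.6, d4=305.82
d1*d2 < 0 and d3*d4 < 0? no

No, they don't intersect


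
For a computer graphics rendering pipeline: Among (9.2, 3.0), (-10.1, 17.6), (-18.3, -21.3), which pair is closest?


d(P0,P1) = 24.2002, d(P0,P2) = 36.698, d(P1,P2) = 39.7549
Closest: P0 and P1

Closest pair: (9.2, 3.0) and (-10.1, 17.6), distance = 24.2002


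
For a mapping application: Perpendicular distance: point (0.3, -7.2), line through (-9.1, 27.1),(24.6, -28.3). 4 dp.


|cross product| = 635.15
|line direction| = sqrt(4204.85) = 64.8448
Distance = 635.15/sqrt(4204.85) = 9.7949

9.7949


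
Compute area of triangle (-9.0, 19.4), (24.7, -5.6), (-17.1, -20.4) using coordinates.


Area = |x_A(y_B-y_C) + x_B(y_C-y_A) + x_C(y_A-y_B)|/2
= |(-133.2) + (-983.06) + (-427.5)|/2
= 1543.76/2 = 771.88

771.88


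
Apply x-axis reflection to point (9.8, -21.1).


Reflection over x-axis: (x,y) -> (x,-y)
(9.8, -21.1) -> (9.8, 21.1)

(9.8, 21.1)


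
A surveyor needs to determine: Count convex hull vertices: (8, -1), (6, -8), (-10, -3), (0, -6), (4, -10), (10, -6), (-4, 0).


Convex hull vertices (CCW): (-10, -3), (4, -10), (10, -6), (8, -1), (-4, 0)
Count = 5

5


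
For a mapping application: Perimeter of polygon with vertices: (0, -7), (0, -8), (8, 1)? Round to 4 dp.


Sides: (0, -7)->(0, -8): sqrt(1) = 1, (0, -8)->(8, 1): sqrt(145) = 12.041595, (8, 1)->(0, -7): sqrt(128) = 11.313708
Sum = 24.355303
Perimeter = 24.3553

24.3553


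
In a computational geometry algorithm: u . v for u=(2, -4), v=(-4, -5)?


u . v = u_x*v_x + u_y*v_y = 2*(-4) + (-4)*(-5)
= (-8) + 20 = 12

12


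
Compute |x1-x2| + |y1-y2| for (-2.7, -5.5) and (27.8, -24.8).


|(-2.7)-27.8| + |(-5.5)-(-24.8)| = 30.5 + 19.3 = 49.8

49.8


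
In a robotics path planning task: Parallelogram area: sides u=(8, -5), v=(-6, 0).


|u x v| = |8*0 - (-5)*(-6)|
= |0 - 30| = 30

30


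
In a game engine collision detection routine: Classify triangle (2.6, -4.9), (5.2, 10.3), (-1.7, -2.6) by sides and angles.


Side lengths squared: AB^2=237.8, BC^2=214.02, CA^2=23.78
Sorted: [23.78, 214.02, 237.8]
By sides: Scalene, By angles: Right

Scalene, Right


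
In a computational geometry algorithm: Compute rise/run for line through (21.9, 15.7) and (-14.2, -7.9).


slope = (y2-y1)/(x2-x1) = ((-7.9)-15.7)/((-14.2)-21.9) = (-23.6)/(-36.1) = 0.6537

0.6537


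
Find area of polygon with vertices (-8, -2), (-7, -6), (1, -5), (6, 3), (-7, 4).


Shoelace sum: ((-8)*(-6) - (-7)*(-2)) + ((-7)*(-5) - 1*(-6)) + (1*3 - 6*(-5)) + (6*4 - (-7)*3) + ((-7)*(-2) - (-8)*4)
= 199
Area = |199|/2 = 99.5

99.5


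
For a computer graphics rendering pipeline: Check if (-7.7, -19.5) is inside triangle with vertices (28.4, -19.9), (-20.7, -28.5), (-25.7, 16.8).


Cross products: AB x AP = -330.1, BC x BP = -633.9, CA x CP = -1303.23
All same sign? yes

Yes, inside


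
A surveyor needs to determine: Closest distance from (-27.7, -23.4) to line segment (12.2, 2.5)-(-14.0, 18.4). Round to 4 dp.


Project P onto AB: t = 0.6745 (clamped to [0,1])
Closest point on segment: (-5.4732, 13.2253)
Distance: 42.8421

42.8421


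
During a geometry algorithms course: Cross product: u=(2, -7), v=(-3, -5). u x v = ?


u x v = u_x*v_y - u_y*v_x = 2*(-5) - (-7)*(-3)
= (-10) - 21 = -31

-31


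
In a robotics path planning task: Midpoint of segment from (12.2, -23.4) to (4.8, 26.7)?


M = ((12.2+4.8)/2, ((-23.4)+26.7)/2)
= (8.5, 1.65)

(8.5, 1.65)


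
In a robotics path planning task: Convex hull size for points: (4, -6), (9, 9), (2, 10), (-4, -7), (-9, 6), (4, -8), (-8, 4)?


Convex hull vertices (CCW): (-9, 6), (-4, -7), (4, -8), (9, 9), (2, 10)
Count = 5

5


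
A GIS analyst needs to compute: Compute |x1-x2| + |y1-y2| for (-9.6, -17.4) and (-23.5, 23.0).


|(-9.6)-(-23.5)| + |(-17.4)-23| = 13.9 + 40.4 = 54.3

54.3


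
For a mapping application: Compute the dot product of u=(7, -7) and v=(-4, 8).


u . v = u_x*v_x + u_y*v_y = 7*(-4) + (-7)*8
= (-28) + (-56) = -84

-84


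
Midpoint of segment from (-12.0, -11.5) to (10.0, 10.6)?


M = (((-12)+10)/2, ((-11.5)+10.6)/2)
= (-1, -0.45)

(-1, -0.45)


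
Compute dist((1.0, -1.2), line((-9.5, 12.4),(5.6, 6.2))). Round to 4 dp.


|cross product| = 140.26
|line direction| = sqrt(266.45) = 16.3233
Distance = 140.26/sqrt(266.45) = 8.5926

8.5926


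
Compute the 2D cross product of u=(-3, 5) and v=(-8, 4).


u x v = u_x*v_y - u_y*v_x = (-3)*4 - 5*(-8)
= (-12) - (-40) = 28

28


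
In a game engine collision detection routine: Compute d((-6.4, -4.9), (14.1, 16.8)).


dx=20.5, dy=21.7
d^2 = 20.5^2 + 21.7^2 = 891.14
d = sqrt(891.14) = 29.852

29.852


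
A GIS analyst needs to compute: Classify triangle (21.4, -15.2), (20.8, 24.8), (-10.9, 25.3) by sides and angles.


Side lengths squared: AB^2=1600.36, BC^2=1005.14, CA^2=2683.54
Sorted: [1005.14, 1600.36, 2683.54]
By sides: Scalene, By angles: Obtuse

Scalene, Obtuse


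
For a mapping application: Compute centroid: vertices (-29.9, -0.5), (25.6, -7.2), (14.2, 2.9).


Centroid = ((x_A+x_B+x_C)/3, (y_A+y_B+y_C)/3)
= (((-29.9)+25.6+14.2)/3, ((-0.5)+(-7.2)+2.9)/3)
= (3.3, -1.6)

(3.3, -1.6)


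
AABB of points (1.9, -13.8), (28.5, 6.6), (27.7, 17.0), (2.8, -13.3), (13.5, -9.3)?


x range: [1.9, 28.5]
y range: [-13.8, 17]
Bounding box: (1.9,-13.8) to (28.5,17)

(1.9,-13.8) to (28.5,17)


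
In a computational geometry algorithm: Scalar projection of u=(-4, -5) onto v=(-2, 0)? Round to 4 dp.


u.v = 8, |v| = sqrt(4) = 2
Scalar projection = u.v / |v| = 8 / sqrt(4) = 4

4


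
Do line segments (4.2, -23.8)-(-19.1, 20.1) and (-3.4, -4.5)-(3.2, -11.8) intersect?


Cross products: d1=-71.9, d2=47.75, d3=-116.05, d4=-235.7
d1*d2 < 0 and d3*d4 < 0? no

No, they don't intersect


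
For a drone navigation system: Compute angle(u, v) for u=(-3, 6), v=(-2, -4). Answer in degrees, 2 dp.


u.v = -18, |u| = sqrt(45) = 6.7082, |v| = sqrt(20) = 4.4721
cos(theta) = u.v/(|u||v|) = -18/sqrt(900) = -0.6
theta = acos(-0.6) = 126.87 degrees

126.87 degrees


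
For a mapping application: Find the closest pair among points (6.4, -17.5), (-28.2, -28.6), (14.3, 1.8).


d(P0,P1) = 36.3369, d(P0,P2) = 20.8543, d(P1,P2) = 52.2533
Closest: P0 and P2

Closest pair: (6.4, -17.5) and (14.3, 1.8), distance = 20.8543


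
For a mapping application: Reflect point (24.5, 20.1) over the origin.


Reflection over origin: (x,y) -> (-x,-y)
(24.5, 20.1) -> (-24.5, -20.1)

(-24.5, -20.1)


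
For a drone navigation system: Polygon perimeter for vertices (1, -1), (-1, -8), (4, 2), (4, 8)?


Sides: (1, -1)->(-1, -8): sqrt(53) = 7.28011, (-1, -8)->(4, 2): sqrt(125) = 11.18034, (4, 2)->(4, 8): sqrt(36) = 6, (4, 8)->(1, -1): sqrt(90) = 9.486833
Sum = 33.947283
Perimeter = 33.9473

33.9473


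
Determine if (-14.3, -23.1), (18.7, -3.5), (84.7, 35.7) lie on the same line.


Cross product: (18.7-(-14.3))*(35.7-(-23.1)) - ((-3.5)-(-23.1))*(84.7-(-14.3))
= 0

Yes, collinear


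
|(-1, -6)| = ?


|u| = sqrt((-1)^2 + (-6)^2) = sqrt(37) = 6.0828

6.0828


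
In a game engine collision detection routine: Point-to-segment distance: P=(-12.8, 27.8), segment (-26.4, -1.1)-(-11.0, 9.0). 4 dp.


Project P onto AB: t = 1 (clamped to [0,1])
Closest point on segment: (-11, 9)
Distance: 18.886

18.886


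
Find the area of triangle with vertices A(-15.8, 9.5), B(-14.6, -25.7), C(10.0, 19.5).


Area = |x_A(y_B-y_C) + x_B(y_C-y_A) + x_C(y_A-y_B)|/2
= |714.16 + (-146) + 352|/2
= 920.16/2 = 460.08

460.08


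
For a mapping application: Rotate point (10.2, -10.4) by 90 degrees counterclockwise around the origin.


90° CCW: (x,y) -> (-y, x)
(10.2,-10.4) -> (10.4, 10.2)

(10.4, 10.2)


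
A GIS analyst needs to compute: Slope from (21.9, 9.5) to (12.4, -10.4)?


slope = (y2-y1)/(x2-x1) = ((-10.4)-9.5)/(12.4-21.9) = (-19.9)/(-9.5) = 2.0947

2.0947


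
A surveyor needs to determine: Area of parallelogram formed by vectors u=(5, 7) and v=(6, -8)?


|u x v| = |5*(-8) - 7*6|
= |(-40) - 42| = 82

82


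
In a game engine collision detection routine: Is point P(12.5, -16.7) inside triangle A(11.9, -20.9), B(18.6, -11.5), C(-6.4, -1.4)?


Cross products: AB x AP = 22.5, BC x BP = 191.61, CA x CP = 88.56
All same sign? yes

Yes, inside


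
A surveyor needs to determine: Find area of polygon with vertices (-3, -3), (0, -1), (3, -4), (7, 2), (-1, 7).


Shoelace sum: ((-3)*(-1) - 0*(-3)) + (0*(-4) - 3*(-1)) + (3*2 - 7*(-4)) + (7*7 - (-1)*2) + ((-1)*(-3) - (-3)*7)
= 115
Area = |115|/2 = 57.5

57.5


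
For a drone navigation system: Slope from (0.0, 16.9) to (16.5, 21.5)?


slope = (y2-y1)/(x2-x1) = (21.5-16.9)/(16.5-0) = 4.6/16.5 = 0.2788

0.2788


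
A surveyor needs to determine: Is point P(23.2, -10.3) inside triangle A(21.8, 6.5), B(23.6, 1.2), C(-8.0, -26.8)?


Cross products: AB x AP = -22.82, BC x BP = 352.2, CA x CP = -547.26
All same sign? no

No, outside


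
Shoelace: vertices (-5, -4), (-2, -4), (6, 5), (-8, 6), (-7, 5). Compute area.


Shoelace sum: ((-5)*(-4) - (-2)*(-4)) + ((-2)*5 - 6*(-4)) + (6*6 - (-8)*5) + ((-8)*5 - (-7)*6) + ((-7)*(-4) - (-5)*5)
= 157
Area = |157|/2 = 78.5

78.5


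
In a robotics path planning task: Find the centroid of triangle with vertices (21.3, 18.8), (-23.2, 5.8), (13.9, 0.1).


Centroid = ((x_A+x_B+x_C)/3, (y_A+y_B+y_C)/3)
= ((21.3+(-23.2)+13.9)/3, (18.8+5.8+0.1)/3)
= (4, 8.2333)

(4, 8.2333)


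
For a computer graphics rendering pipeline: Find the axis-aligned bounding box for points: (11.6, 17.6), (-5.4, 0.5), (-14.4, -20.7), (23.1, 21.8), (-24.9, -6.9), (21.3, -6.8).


x range: [-24.9, 23.1]
y range: [-20.7, 21.8]
Bounding box: (-24.9,-20.7) to (23.1,21.8)

(-24.9,-20.7) to (23.1,21.8)


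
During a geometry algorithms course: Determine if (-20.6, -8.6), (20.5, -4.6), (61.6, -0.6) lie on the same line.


Cross product: (20.5-(-20.6))*((-0.6)-(-8.6)) - ((-4.6)-(-8.6))*(61.6-(-20.6))
= 0

Yes, collinear


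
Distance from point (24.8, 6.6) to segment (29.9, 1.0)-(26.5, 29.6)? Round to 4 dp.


Project P onto AB: t = 0.214 (clamped to [0,1])
Closest point on segment: (29.1725, 7.1198)
Distance: 4.4033

4.4033


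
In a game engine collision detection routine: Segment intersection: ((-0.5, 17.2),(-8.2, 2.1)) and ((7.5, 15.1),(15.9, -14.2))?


Cross products: d1=-216.76, d2=-569.21, d3=136.97, d4=489.42
d1*d2 < 0 and d3*d4 < 0? no

No, they don't intersect


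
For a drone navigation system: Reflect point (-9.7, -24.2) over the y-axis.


Reflection over y-axis: (x,y) -> (-x,y)
(-9.7, -24.2) -> (9.7, -24.2)

(9.7, -24.2)


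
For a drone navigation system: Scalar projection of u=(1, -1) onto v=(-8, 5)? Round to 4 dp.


u.v = -13, |v| = sqrt(89) = 9.434
Scalar projection = u.v / |v| = -13 / sqrt(89) = -1.378

-1.378


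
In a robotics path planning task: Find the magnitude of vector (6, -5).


|u| = sqrt(6^2 + (-5)^2) = sqrt(61) = 7.8102

7.8102


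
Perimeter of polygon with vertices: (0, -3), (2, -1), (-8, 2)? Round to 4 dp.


Sides: (0, -3)->(2, -1): sqrt(8) = 2.828427, (2, -1)->(-8, 2): sqrt(109) = 10.440307, (-8, 2)->(0, -3): sqrt(89) = 9.433981
Sum = 22.702715
Perimeter = 22.7027

22.7027


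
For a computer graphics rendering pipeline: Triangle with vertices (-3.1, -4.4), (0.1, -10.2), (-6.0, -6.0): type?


Side lengths squared: AB^2=43.88, BC^2=54.85, CA^2=10.97
Sorted: [10.97, 43.88, 54.85]
By sides: Scalene, By angles: Right

Scalene, Right


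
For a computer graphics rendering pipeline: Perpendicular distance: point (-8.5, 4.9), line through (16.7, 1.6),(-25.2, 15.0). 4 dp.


|cross product| = 199.41
|line direction| = sqrt(1935.17) = 43.9906
Distance = 199.41/sqrt(1935.17) = 4.533

4.533


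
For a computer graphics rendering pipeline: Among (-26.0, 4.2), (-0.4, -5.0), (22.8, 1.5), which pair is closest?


d(P0,P1) = 27.2029, d(P0,P2) = 48.8746, d(P1,P2) = 24.0934
Closest: P1 and P2

Closest pair: (-0.4, -5.0) and (22.8, 1.5), distance = 24.0934


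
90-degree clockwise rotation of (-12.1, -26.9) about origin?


90° CW: (x,y) -> (y, -x)
(-12.1,-26.9) -> (-26.9, 12.1)

(-26.9, 12.1)


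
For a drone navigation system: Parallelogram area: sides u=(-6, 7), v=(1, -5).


|u x v| = |(-6)*(-5) - 7*1|
= |30 - 7| = 23

23


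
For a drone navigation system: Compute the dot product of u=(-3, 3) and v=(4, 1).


u . v = u_x*v_x + u_y*v_y = (-3)*4 + 3*1
= (-12) + 3 = -9

-9


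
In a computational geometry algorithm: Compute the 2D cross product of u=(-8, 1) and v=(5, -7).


u x v = u_x*v_y - u_y*v_x = (-8)*(-7) - 1*5
= 56 - 5 = 51

51


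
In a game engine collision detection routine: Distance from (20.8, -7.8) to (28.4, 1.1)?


dx=7.6, dy=8.9
d^2 = 7.6^2 + 8.9^2 = 136.97
d = sqrt(136.97) = 11.7034

11.7034


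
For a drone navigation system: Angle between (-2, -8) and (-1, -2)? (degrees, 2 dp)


u.v = 18, |u| = sqrt(68) = 8.2462, |v| = sqrt(5) = 2.2361
cos(theta) = u.v/(|u||v|) = 18/sqrt(340) = 0.976187
theta = acos(0.976187) = 12.53 degrees

12.53 degrees


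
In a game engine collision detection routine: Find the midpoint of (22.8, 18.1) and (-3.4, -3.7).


M = ((22.8+(-3.4))/2, (18.1+(-3.7))/2)
= (9.7, 7.2)

(9.7, 7.2)


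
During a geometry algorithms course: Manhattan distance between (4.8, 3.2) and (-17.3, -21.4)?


|4.8-(-17.3)| + |3.2-(-21.4)| = 22.1 + 24.6 = 46.7

46.7


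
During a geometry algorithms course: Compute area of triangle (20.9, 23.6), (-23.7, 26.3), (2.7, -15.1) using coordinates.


Area = |x_A(y_B-y_C) + x_B(y_C-y_A) + x_C(y_A-y_B)|/2
= |865.26 + 917.19 + (-7.29)|/2
= 1775.16/2 = 887.58

887.58


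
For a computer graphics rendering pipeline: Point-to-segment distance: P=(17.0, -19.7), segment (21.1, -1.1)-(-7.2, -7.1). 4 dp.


Project P onto AB: t = 0.272 (clamped to [0,1])
Closest point on segment: (13.4025, -2.732)
Distance: 17.3452

17.3452


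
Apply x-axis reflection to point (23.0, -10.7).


Reflection over x-axis: (x,y) -> (x,-y)
(23, -10.7) -> (23, 10.7)

(23, 10.7)


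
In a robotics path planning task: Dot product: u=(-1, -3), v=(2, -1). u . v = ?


u . v = u_x*v_x + u_y*v_y = (-1)*2 + (-3)*(-1)
= (-2) + 3 = 1

1


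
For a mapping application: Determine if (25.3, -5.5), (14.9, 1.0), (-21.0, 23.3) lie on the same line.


Cross product: (14.9-25.3)*(23.3-(-5.5)) - (1-(-5.5))*((-21)-25.3)
= 1.43

No, not collinear


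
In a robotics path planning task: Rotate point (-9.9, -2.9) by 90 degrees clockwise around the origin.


90° CW: (x,y) -> (y, -x)
(-9.9,-2.9) -> (-2.9, 9.9)

(-2.9, 9.9)


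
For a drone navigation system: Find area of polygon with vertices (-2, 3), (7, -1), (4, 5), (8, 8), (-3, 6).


Shoelace sum: ((-2)*(-1) - 7*3) + (7*5 - 4*(-1)) + (4*8 - 8*5) + (8*6 - (-3)*8) + ((-3)*3 - (-2)*6)
= 87
Area = |87|/2 = 43.5

43.5


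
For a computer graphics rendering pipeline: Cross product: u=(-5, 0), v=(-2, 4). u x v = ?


u x v = u_x*v_y - u_y*v_x = (-5)*4 - 0*(-2)
= (-20) - 0 = -20

-20


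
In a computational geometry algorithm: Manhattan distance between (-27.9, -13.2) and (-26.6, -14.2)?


|(-27.9)-(-26.6)| + |(-13.2)-(-14.2)| = 1.3 + 1 = 2.3

2.3


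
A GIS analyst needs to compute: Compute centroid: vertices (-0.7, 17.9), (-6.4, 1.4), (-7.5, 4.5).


Centroid = ((x_A+x_B+x_C)/3, (y_A+y_B+y_C)/3)
= (((-0.7)+(-6.4)+(-7.5))/3, (17.9+1.4+4.5)/3)
= (-4.8667, 7.9333)

(-4.8667, 7.9333)


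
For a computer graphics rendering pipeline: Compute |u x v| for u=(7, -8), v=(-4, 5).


|u x v| = |7*5 - (-8)*(-4)|
= |35 - 32| = 3

3


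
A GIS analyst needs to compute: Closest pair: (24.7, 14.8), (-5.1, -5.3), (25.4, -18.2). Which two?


d(P0,P1) = 35.9451, d(P0,P2) = 33.0074, d(P1,P2) = 33.1159
Closest: P0 and P2

Closest pair: (24.7, 14.8) and (25.4, -18.2), distance = 33.0074


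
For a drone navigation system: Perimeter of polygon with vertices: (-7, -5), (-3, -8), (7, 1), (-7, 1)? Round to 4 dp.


Sides: (-7, -5)->(-3, -8): sqrt(25) = 5, (-3, -8)->(7, 1): sqrt(181) = 13.453624, (7, 1)->(-7, 1): sqrt(196) = 14, (-7, 1)->(-7, -5): sqrt(36) = 6
Sum = 38.453624
Perimeter = 38.4536

38.4536


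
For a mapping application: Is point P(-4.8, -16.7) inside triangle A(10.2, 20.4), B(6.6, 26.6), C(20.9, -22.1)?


Cross products: AB x AP = 226.56, BC x BP = -1174.37, CA x CP = 1034.47
All same sign? no

No, outside


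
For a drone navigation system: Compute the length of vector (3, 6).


|u| = sqrt(3^2 + 6^2) = sqrt(45) = 6.7082

6.7082


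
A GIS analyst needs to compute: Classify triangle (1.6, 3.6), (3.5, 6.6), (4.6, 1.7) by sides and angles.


Side lengths squared: AB^2=12.61, BC^2=25.22, CA^2=12.61
Sorted: [12.61, 12.61, 25.22]
By sides: Isosceles, By angles: Right

Isosceles, Right


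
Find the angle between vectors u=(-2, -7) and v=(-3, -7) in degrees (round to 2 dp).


u.v = 55, |u| = sqrt(53) = 7.2801, |v| = sqrt(58) = 7.6158
cos(theta) = u.v/(|u||v|) = 55/sqrt(3074) = 0.991998
theta = acos(0.991998) = 7.25 degrees

7.25 degrees
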